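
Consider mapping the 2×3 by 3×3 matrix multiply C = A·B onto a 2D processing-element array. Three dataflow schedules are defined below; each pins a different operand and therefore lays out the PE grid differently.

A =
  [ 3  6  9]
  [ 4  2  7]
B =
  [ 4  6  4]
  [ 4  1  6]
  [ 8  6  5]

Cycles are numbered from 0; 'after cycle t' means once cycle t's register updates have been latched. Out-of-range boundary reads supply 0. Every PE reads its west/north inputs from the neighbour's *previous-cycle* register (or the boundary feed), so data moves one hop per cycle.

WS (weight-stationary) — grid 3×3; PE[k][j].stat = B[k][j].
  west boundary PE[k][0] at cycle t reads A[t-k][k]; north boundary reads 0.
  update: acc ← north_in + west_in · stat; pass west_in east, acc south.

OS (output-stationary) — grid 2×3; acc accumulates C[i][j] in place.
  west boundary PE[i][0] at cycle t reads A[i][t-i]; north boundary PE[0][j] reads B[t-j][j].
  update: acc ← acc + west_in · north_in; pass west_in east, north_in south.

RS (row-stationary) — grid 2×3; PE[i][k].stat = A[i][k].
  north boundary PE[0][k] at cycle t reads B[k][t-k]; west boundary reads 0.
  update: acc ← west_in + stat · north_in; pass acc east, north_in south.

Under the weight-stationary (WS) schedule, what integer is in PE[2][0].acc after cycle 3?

WS 3×3: PE[2][0] cycle-by-cycle (with neighbour feeds):
  after 0 — PE[1][0] acc=0, pass-E 0, pass-S 0
  after 0 — PE[2][0] acc=0, pass-E 0, pass-S 0
  after 1 — PE[1][0] acc=36, pass-E 6, pass-S 36
  after 1 — PE[2][0] acc=0, pass-E 0, pass-S 0
  after 2 — PE[1][0] acc=24, pass-E 2, pass-S 24
  after 2 — PE[2][0] acc=108, pass-E 9, pass-S 108
  after 3 — PE[1][0] acc=0, pass-E 0, pass-S 0
  after 3 — PE[2][0] acc=80, pass-E 7, pass-S 80

PE[2][0].acc = 80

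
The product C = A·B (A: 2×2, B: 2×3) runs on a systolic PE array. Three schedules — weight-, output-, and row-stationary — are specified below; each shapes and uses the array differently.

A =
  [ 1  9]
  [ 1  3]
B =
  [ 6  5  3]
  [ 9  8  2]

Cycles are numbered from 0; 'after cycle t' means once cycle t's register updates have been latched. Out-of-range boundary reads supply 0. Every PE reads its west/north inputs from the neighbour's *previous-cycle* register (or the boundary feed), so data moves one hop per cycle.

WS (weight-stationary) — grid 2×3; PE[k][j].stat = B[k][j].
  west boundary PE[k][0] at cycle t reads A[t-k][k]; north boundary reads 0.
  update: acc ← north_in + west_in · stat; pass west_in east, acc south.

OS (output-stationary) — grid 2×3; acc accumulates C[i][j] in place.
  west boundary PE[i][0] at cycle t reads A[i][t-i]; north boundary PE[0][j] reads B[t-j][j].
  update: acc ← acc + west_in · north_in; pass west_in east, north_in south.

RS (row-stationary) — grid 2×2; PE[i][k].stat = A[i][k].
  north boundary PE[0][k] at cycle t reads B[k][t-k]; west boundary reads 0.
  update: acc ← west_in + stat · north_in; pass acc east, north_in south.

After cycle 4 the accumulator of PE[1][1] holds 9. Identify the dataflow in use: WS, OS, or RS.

WS [2×3] PE[1][1] across cycles:
  after 0 — PE[1][1] acc=0, pass-E 0, pass-S 0
  after 1 — PE[1][1] acc=0, pass-E 0, pass-S 0
  after 2 — PE[1][1] acc=77, pass-E 9, pass-S 77
  after 3 — PE[1][1] acc=29, pass-E 3, pass-S 29
  after 4 — PE[1][1] acc=0, pass-E 0, pass-S 0
OS [2×3] PE[1][1] across cycles:
  after 0 — PE[1][1] acc=0, pass-E 0, pass-S 0
  after 1 — PE[1][1] acc=0, pass-E 0, pass-S 0
  after 2 — PE[1][1] acc=5, pass-E 1, pass-S 5
  after 3 — PE[1][1] acc=29, pass-E 3, pass-S 8
  after 4 — PE[1][1] acc=29, pass-E 0, pass-S 0
RS [2×2] PE[1][1] across cycles:
  after 0 — PE[1][1] acc=0, pass-E 0, pass-S 0
  after 1 — PE[1][1] acc=0, pass-E 0, pass-S 0
  after 2 — PE[1][1] acc=33, pass-E 33, pass-S 9
  after 3 — PE[1][1] acc=29, pass-E 29, pass-S 8
  after 4 — PE[1][1] acc=9, pass-E 9, pass-S 2

dataflow = RS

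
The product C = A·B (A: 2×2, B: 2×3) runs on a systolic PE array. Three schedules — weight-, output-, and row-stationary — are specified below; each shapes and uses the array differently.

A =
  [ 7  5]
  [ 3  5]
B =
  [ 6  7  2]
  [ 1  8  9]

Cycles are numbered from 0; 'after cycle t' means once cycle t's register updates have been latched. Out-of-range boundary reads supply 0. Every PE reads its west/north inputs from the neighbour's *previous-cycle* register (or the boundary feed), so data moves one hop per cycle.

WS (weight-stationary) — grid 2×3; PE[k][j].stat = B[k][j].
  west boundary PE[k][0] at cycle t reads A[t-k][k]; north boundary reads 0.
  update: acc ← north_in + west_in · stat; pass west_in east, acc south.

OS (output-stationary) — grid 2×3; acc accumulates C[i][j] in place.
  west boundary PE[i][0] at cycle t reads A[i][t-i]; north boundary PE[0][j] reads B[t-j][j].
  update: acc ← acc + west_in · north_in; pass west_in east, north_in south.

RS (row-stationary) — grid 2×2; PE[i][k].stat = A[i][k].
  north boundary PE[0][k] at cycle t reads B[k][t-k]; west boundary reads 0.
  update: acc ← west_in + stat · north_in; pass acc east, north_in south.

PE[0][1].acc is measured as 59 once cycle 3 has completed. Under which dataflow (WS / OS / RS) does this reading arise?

WS [2×3] PE[0][1] across cycles:
  c0 r0c1: 0 / 0 / 0
  c1 r0c1: 49 / 7 / 49
  c2 r0c1: 21 / 3 / 21
  c3 r0c1: 0 / 0 / 0
OS [2×3] PE[0][1] across cycles:
  c0 r0c1: 0 / 0 / 0
  c1 r0c1: 49 / 7 / 7
  c2 r0c1: 89 / 5 / 8
  c3 r0c1: 89 / 0 / 0
RS [2×2] PE[0][1] across cycles:
  c0 r0c1: 0 / 0 / 0
  c1 r0c1: 47 / 47 / 1
  c2 r0c1: 89 / 89 / 8
  c3 r0c1: 59 / 59 / 9

dataflow = RS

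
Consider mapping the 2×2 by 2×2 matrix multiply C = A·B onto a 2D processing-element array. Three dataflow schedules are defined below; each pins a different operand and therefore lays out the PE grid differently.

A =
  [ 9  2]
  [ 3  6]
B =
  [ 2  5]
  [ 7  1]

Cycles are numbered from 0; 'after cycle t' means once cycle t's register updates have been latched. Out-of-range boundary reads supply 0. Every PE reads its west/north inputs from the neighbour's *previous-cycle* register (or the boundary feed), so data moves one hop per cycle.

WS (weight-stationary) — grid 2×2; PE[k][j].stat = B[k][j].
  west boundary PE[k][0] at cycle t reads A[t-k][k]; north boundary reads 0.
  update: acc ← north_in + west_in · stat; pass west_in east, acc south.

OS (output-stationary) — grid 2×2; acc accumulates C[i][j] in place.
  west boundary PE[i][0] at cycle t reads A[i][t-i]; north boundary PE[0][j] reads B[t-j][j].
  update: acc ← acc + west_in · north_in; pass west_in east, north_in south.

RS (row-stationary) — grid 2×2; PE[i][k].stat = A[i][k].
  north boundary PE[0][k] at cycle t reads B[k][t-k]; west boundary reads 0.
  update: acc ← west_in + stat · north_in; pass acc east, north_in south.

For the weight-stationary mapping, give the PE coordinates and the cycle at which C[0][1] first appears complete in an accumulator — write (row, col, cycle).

Under WS, C[0][1] lands at PE[1][1]:
  after 0 — PE[1][1] acc=0, pass-E 0, pass-S 0
  after 1 — PE[1][1] acc=0, pass-E 0, pass-S 0
  after 2 — PE[1][1] acc=47, pass-E 2, pass-S 47

(row, col, cycle) = (1, 1, 2)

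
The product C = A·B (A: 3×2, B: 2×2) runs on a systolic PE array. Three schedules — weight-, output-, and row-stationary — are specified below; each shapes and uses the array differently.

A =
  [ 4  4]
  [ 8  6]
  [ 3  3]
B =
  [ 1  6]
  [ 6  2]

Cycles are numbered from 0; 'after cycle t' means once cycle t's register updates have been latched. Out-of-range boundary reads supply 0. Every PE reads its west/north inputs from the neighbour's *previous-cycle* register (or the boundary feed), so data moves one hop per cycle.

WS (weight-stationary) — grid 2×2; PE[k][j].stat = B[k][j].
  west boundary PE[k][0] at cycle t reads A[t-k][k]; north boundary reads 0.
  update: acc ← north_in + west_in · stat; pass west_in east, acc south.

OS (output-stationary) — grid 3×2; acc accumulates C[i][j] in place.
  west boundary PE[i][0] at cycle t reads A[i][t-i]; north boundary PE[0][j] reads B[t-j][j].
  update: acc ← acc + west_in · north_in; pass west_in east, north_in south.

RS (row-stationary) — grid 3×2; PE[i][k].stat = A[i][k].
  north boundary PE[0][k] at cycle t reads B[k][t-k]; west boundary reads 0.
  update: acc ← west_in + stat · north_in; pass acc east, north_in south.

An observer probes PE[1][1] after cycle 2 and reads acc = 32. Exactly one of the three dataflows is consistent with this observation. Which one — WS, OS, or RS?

WS (2×2 grid), PE[1][1]:
  [0] (1,1) acc=0 (h:0 v:0)
  [1] (1,1) acc=0 (h:0 v:0)
  [2] (1,1) acc=32 (h:4 v:32)
OS (3×2 grid), PE[1][1]:
  [0] (1,1) acc=0 (h:0 v:0)
  [1] (1,1) acc=0 (h:0 v:0)
  [2] (1,1) acc=48 (h:8 v:6)
RS (3×2 grid), PE[1][1]:
  [0] (1,1) acc=0 (h:0 v:0)
  [1] (1,1) acc=0 (h:0 v:0)
  [2] (1,1) acc=44 (h:44 v:6)

dataflow = WS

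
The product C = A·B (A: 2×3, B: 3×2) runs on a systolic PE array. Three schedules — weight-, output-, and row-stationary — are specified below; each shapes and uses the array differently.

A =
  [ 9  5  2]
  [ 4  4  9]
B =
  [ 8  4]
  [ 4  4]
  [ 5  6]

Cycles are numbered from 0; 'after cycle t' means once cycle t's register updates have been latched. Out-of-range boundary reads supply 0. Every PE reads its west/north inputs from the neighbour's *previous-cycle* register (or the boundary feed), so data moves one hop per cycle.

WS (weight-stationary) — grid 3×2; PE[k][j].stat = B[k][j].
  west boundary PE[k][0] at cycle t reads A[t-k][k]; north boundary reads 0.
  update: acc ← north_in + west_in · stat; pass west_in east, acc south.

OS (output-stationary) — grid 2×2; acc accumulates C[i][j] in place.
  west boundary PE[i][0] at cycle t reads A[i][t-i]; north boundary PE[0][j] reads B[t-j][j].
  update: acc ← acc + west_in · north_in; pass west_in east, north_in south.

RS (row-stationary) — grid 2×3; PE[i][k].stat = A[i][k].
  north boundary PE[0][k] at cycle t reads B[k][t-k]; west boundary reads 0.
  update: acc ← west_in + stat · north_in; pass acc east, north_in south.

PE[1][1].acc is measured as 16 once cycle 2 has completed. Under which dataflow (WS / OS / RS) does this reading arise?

dataflow = OS

WS [3×2] PE[1][1] across cycles:
  step 0 · PE1,1: acc=0; fwd→0 fwd↓0
  step 1 · PE1,1: acc=0; fwd→0 fwd↓0
  step 2 · PE1,1: acc=56; fwd→5 fwd↓56
OS [2×2] PE[1][1] across cycles:
  step 0 · PE1,1: acc=0; fwd→0 fwd↓0
  step 1 · PE1,1: acc=0; fwd→0 fwd↓0
  step 2 · PE1,1: acc=16; fwd→4 fwd↓4
RS [2×3] PE[1][1] across cycles:
  step 0 · PE1,1: acc=0; fwd→0 fwd↓0
  step 1 · PE1,1: acc=0; fwd→0 fwd↓0
  step 2 · PE1,1: acc=48; fwd→48 fwd↓4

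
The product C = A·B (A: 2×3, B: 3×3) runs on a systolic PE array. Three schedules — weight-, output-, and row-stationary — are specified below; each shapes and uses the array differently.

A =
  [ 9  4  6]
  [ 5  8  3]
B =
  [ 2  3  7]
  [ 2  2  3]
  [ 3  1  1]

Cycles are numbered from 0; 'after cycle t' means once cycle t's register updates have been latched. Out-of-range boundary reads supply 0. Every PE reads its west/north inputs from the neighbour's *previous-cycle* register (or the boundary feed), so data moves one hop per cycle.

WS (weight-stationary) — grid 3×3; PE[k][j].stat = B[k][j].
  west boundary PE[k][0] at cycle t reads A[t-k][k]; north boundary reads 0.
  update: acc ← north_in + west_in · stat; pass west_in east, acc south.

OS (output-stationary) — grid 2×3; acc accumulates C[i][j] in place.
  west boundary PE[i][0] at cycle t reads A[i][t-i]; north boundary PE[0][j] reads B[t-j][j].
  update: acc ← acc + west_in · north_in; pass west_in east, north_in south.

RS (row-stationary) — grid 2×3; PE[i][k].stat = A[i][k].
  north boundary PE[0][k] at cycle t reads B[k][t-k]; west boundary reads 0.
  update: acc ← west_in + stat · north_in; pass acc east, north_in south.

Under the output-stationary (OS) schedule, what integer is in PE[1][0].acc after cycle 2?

PE[1][0].acc = 26

OS (2×3). Following PE[1][0] plus its west/north inputs:
  after 0 — PE[0][0] acc=18, pass-E 9, pass-S 2
  after 0 — PE[1][0] acc=0, pass-E 0, pass-S 0
  after 1 — PE[0][0] acc=26, pass-E 4, pass-S 2
  after 1 — PE[1][0] acc=10, pass-E 5, pass-S 2
  after 2 — PE[0][0] acc=44, pass-E 6, pass-S 3
  after 2 — PE[1][0] acc=26, pass-E 8, pass-S 2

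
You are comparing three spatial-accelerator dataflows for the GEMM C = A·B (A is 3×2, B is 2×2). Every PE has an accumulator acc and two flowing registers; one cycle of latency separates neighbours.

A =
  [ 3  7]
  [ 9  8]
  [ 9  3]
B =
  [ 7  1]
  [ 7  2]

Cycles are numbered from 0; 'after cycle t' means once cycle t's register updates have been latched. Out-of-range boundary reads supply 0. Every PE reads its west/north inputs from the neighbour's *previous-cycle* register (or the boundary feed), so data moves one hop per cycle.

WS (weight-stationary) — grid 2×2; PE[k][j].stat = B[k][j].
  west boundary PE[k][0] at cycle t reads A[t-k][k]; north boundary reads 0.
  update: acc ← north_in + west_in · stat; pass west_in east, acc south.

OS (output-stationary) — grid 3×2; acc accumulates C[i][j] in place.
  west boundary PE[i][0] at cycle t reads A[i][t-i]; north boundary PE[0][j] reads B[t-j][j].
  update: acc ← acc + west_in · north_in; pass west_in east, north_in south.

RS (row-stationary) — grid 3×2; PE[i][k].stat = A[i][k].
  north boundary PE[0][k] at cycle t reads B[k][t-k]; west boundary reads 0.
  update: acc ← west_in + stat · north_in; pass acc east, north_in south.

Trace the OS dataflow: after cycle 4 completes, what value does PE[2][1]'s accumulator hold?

OS (3×2). Following PE[2][1] plus its west/north inputs:
  c0 r1c1: 0 / 0 / 0
  c0 r2c0: 0 / 0 / 0
  c0 r2c1: 0 / 0 / 0
  c1 r1c1: 0 / 0 / 0
  c1 r2c0: 0 / 0 / 0
  c1 r2c1: 0 / 0 / 0
  c2 r1c1: 9 / 9 / 1
  c2 r2c0: 63 / 9 / 7
  c2 r2c1: 0 / 0 / 0
  c3 r1c1: 25 / 8 / 2
  c3 r2c0: 84 / 3 / 7
  c3 r2c1: 9 / 9 / 1
  c4 r1c1: 25 / 0 / 0
  c4 r2c0: 84 / 0 / 0
  c4 r2c1: 15 / 3 / 2

PE[2][1].acc = 15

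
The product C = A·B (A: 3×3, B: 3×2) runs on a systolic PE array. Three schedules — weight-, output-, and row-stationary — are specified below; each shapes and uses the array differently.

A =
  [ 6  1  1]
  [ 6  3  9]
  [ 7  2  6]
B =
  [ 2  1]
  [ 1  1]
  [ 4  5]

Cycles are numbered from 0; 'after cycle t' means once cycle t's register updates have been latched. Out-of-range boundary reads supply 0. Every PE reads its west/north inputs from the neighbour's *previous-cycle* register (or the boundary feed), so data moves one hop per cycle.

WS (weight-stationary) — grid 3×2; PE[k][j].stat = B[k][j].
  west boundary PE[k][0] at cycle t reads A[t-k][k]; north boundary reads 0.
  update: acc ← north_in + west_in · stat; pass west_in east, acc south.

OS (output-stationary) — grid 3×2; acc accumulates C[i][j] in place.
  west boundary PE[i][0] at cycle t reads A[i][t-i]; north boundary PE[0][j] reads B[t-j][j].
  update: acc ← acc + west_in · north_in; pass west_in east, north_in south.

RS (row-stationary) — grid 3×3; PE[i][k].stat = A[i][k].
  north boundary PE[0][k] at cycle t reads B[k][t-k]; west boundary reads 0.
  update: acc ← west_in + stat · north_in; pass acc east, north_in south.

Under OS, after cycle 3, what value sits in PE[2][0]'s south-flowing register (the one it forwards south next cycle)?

OS 3×2: PE[2][0] cycle-by-cycle (with neighbour feeds):
  cycle 0: PE[1][0] → acc 0, east 0, south 0
  cycle 0: PE[2][0] → acc 0, east 0, south 0
  cycle 1: PE[1][0] → acc 12, east 6, south 2
  cycle 1: PE[2][0] → acc 0, east 0, south 0
  cycle 2: PE[1][0] → acc 15, east 3, south 1
  cycle 2: PE[2][0] → acc 14, east 7, south 2
  cycle 3: PE[1][0] → acc 51, east 9, south 4
  cycle 3: PE[2][0] → acc 16, east 2, south 1

register = 1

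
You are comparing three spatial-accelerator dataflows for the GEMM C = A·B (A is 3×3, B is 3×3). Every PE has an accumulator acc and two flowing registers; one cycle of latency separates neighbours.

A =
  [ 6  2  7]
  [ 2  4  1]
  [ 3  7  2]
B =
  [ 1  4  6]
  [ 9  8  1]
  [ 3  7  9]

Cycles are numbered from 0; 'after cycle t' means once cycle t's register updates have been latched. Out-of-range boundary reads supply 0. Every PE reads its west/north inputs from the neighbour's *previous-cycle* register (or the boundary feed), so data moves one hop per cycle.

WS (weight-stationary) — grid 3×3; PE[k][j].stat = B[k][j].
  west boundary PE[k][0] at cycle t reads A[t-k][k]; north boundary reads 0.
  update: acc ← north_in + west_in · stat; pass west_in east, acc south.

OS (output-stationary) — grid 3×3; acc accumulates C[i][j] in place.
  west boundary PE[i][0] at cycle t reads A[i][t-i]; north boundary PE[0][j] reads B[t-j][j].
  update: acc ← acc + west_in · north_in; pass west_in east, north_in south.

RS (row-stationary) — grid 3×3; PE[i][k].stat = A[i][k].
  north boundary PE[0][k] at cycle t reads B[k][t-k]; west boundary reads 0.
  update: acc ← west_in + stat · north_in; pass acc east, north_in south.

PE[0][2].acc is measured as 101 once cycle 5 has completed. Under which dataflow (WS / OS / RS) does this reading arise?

WS (3×3 grid), PE[0][2]:
  c0 r0c2: 0 / 0 / 0
  c1 r0c2: 0 / 0 / 0
  c2 r0c2: 36 / 6 / 36
  c3 r0c2: 12 / 2 / 12
  c4 r0c2: 18 / 3 / 18
  c5 r0c2: 0 / 0 / 0
OS (3×3 grid), PE[0][2]:
  c0 r0c2: 0 / 0 / 0
  c1 r0c2: 0 / 0 / 0
  c2 r0c2: 36 / 6 / 6
  c3 r0c2: 38 / 2 / 1
  c4 r0c2: 101 / 7 / 9
  c5 r0c2: 101 / 0 / 0
RS (3×3 grid), PE[0][2]:
  c0 r0c2: 0 / 0 / 0
  c1 r0c2: 0 / 0 / 0
  c2 r0c2: 45 / 45 / 3
  c3 r0c2: 89 / 89 / 7
  c4 r0c2: 101 / 101 / 9
  c5 r0c2: 0 / 0 / 0

dataflow = OS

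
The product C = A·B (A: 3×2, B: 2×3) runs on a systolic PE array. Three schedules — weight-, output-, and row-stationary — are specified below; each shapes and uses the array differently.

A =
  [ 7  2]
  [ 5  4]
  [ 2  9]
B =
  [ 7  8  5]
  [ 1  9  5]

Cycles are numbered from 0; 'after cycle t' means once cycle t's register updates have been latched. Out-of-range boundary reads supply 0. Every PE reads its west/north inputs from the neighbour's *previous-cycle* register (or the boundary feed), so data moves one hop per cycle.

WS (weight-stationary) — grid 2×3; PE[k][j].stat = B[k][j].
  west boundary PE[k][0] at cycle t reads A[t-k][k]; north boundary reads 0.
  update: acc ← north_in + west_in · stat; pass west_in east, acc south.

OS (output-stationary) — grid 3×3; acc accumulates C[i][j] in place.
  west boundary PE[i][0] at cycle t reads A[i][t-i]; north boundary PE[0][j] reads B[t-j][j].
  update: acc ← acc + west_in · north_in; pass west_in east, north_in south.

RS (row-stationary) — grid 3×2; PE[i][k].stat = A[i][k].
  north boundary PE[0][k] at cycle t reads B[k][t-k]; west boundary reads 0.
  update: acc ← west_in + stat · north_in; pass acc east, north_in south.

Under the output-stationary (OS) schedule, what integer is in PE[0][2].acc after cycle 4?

PE[0][2].acc = 45

OS on a 3×3 grid — tracing PE[0][2] and its feeders:
  step 0 · PE0,1: acc=0; fwd→0 fwd↓0
  step 0 · PE0,2: acc=0; fwd→0 fwd↓0
  step 1 · PE0,1: acc=56; fwd→7 fwd↓8
  step 1 · PE0,2: acc=0; fwd→0 fwd↓0
  step 2 · PE0,1: acc=74; fwd→2 fwd↓9
  step 2 · PE0,2: acc=35; fwd→7 fwd↓5
  step 3 · PE0,1: acc=74; fwd→0 fwd↓0
  step 3 · PE0,2: acc=45; fwd→2 fwd↓5
  step 4 · PE0,1: acc=74; fwd→0 fwd↓0
  step 4 · PE0,2: acc=45; fwd→0 fwd↓0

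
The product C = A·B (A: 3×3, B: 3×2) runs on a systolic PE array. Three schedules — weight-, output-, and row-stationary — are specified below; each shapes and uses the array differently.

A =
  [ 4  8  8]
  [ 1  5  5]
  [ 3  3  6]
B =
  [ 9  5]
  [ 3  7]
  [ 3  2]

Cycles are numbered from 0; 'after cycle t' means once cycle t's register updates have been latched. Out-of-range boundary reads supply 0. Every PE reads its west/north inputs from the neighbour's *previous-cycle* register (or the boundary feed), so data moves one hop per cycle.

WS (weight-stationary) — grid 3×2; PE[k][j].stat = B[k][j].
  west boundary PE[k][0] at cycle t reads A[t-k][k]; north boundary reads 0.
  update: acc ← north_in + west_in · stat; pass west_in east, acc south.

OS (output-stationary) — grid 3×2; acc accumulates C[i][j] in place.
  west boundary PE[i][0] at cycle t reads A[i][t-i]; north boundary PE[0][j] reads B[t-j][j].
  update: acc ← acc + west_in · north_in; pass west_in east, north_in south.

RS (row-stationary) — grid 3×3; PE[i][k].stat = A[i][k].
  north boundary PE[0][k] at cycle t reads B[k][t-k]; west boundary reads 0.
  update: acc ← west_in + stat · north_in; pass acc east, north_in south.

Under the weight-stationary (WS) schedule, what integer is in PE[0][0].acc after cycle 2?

PE[0][0].acc = 27

WS (3×2). Following PE[0][0] plus its west/north inputs:
  @0  [0,0]  acc 36  |  →4  ↓36
  @1  [0,0]  acc 9  |  →1  ↓9
  @2  [0,0]  acc 27  |  →3  ↓27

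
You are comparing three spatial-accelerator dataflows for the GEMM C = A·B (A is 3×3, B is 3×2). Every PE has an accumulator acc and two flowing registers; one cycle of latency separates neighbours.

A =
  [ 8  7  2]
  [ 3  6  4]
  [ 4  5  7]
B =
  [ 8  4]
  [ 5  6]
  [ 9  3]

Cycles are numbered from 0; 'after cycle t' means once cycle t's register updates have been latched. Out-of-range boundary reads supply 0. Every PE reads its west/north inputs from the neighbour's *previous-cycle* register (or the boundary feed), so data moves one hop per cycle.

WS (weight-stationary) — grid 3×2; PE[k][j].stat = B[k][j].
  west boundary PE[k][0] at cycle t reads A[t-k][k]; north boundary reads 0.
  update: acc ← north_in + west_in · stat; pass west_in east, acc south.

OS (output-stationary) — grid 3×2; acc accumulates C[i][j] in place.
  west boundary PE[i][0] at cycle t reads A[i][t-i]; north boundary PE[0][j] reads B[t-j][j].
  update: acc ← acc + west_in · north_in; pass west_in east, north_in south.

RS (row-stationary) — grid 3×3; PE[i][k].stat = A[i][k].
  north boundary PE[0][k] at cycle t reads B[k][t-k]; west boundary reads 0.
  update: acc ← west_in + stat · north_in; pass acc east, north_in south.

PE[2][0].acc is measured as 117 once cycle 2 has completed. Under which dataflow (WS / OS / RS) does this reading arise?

dataflow = WS

Under WS (3×2), PE[2][0]:
  step 0 · PE2,0: acc=0; fwd→0 fwd↓0
  step 1 · PE2,0: acc=0; fwd→0 fwd↓0
  step 2 · PE2,0: acc=117; fwd→2 fwd↓117
Under OS (3×2), PE[2][0]:
  step 0 · PE2,0: acc=0; fwd→0 fwd↓0
  step 1 · PE2,0: acc=0; fwd→0 fwd↓0
  step 2 · PE2,0: acc=32; fwd→4 fwd↓8
Under RS (3×3), PE[2][0]:
  step 0 · PE2,0: acc=0; fwd→0 fwd↓0
  step 1 · PE2,0: acc=0; fwd→0 fwd↓0
  step 2 · PE2,0: acc=32; fwd→32 fwd↓8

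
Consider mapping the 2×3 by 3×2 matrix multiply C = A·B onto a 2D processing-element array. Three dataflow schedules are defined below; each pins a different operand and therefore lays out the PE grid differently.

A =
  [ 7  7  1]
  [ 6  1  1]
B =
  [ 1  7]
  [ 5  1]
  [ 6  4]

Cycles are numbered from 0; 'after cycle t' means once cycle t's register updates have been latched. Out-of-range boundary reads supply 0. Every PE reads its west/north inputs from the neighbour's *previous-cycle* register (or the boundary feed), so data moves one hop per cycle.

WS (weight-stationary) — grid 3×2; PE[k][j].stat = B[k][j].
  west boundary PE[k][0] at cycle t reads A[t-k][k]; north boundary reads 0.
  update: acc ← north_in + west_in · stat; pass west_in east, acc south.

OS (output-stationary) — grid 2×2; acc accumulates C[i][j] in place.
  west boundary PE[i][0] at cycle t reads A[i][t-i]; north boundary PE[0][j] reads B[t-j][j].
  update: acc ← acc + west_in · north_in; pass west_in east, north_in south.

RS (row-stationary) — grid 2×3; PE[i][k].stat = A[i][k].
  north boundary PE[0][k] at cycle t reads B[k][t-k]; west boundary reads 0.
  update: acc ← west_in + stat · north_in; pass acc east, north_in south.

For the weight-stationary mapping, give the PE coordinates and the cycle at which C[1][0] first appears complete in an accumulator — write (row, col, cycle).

(row, col, cycle) = (2, 0, 3)

Under WS, C[1][0] lands at PE[2][0]:
  after 0 — PE[2][0] acc=0, pass-E 0, pass-S 0
  after 1 — PE[2][0] acc=0, pass-E 0, pass-S 0
  after 2 — PE[2][0] acc=48, pass-E 1, pass-S 48
  after 3 — PE[2][0] acc=17, pass-E 1, pass-S 17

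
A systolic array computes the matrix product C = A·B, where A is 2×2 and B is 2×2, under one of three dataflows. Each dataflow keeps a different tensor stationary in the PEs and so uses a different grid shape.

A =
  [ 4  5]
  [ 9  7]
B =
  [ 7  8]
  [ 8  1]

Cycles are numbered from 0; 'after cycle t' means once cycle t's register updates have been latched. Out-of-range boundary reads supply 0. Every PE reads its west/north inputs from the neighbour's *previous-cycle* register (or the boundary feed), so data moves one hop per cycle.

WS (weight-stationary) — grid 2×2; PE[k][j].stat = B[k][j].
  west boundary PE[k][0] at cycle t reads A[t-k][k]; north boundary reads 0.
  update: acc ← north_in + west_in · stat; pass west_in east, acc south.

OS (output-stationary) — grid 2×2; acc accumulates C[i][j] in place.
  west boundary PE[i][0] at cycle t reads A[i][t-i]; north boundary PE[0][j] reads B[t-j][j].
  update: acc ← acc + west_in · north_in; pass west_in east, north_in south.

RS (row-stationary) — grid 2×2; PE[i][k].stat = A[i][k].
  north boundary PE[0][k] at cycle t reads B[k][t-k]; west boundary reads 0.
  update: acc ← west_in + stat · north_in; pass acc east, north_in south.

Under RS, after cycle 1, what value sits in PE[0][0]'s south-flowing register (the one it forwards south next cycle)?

register = 8

RS 2×2: PE[0][0] cycle-by-cycle (with neighbour feeds):
  t=0 PE[0][0]: acc=28 h=28 v=7
  t=1 PE[0][0]: acc=32 h=32 v=8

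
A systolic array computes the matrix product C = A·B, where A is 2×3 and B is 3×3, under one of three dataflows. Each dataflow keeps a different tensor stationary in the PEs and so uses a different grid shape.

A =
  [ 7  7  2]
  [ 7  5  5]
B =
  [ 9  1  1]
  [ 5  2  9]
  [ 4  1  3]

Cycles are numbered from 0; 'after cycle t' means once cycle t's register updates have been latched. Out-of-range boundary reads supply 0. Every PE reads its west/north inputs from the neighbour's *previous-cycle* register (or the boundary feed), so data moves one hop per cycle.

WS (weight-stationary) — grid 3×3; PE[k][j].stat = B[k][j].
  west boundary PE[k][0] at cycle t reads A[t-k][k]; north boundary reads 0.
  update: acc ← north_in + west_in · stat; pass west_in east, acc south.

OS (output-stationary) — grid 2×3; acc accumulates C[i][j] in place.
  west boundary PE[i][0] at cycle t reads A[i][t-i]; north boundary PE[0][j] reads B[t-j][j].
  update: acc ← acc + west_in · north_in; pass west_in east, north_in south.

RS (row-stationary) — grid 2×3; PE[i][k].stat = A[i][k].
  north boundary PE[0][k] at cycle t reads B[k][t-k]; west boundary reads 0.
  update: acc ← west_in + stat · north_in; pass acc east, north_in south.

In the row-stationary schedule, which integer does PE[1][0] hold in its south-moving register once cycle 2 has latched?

register = 1

RS on a 2×3 grid — tracing PE[1][0] and its feeders:
  after 0 — PE[0][0] acc=63, pass-E 63, pass-S 9
  after 0 — PE[1][0] acc=0, pass-E 0, pass-S 0
  after 1 — PE[0][0] acc=7, pass-E 7, pass-S 1
  after 1 — PE[1][0] acc=63, pass-E 63, pass-S 9
  after 2 — PE[0][0] acc=7, pass-E 7, pass-S 1
  after 2 — PE[1][0] acc=7, pass-E 7, pass-S 1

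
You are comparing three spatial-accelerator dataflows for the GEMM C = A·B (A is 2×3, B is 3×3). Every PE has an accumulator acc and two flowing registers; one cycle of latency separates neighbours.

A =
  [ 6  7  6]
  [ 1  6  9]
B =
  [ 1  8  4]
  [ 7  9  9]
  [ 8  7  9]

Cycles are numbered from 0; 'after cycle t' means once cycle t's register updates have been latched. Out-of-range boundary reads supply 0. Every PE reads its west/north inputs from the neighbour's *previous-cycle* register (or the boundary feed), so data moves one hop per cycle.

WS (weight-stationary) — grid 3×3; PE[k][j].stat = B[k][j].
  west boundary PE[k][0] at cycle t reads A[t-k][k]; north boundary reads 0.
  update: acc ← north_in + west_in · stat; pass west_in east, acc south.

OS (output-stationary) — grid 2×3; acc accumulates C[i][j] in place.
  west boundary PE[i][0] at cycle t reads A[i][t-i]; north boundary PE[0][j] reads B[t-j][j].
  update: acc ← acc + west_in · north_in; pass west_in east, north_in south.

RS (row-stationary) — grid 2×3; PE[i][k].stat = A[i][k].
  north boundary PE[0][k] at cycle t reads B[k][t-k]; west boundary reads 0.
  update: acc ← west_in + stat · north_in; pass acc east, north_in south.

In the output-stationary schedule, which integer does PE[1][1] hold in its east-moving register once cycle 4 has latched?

Tracing OS — 2×3 array, target PE[1][1]:
  0: (0,1).acc=0  regs=<0,0>
  0: (1,0).acc=0  regs=<0,0>
  0: (1,1).acc=0  regs=<0,0>
  1: (0,1).acc=48  regs=<6,8>
  1: (1,0).acc=1  regs=<1,1>
  1: (1,1).acc=0  regs=<0,0>
  2: (0,1).acc=111  regs=<7,9>
  2: (1,0).acc=43  regs=<6,7>
  2: (1,1).acc=8  regs=<1,8>
  3: (0,1).acc=153  regs=<6,7>
  3: (1,0).acc=115  regs=<9,8>
  3: (1,1).acc=62  regs=<6,9>
  4: (0,1).acc=153  regs=<0,0>
  4: (1,0).acc=115  regs=<0,0>
  4: (1,1).acc=125  regs=<9,7>

register = 9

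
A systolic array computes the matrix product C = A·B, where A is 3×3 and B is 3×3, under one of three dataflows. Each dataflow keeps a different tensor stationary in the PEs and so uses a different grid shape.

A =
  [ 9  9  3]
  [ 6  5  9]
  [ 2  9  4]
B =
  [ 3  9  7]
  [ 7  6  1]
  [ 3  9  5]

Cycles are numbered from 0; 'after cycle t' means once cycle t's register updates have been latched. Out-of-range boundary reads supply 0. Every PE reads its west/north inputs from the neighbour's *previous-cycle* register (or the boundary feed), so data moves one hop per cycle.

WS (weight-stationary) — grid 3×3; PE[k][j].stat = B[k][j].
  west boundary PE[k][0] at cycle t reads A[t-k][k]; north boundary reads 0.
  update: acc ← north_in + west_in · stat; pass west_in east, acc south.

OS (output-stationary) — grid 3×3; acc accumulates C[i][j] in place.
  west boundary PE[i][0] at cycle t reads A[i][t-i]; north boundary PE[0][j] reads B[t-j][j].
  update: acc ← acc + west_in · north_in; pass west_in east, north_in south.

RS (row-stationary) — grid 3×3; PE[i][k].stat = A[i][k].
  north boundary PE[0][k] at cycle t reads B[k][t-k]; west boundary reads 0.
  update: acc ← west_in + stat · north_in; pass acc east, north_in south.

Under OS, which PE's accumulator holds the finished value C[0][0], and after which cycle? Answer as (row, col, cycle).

(row, col, cycle) = (0, 0, 2)

OS: C[0][0] accumulates in PE[0][0]:
  step 0 · PE0,0: acc=27; fwd→9 fwd↓3
  step 1 · PE0,0: acc=90; fwd→9 fwd↓7
  step 2 · PE0,0: acc=99; fwd→3 fwd↓3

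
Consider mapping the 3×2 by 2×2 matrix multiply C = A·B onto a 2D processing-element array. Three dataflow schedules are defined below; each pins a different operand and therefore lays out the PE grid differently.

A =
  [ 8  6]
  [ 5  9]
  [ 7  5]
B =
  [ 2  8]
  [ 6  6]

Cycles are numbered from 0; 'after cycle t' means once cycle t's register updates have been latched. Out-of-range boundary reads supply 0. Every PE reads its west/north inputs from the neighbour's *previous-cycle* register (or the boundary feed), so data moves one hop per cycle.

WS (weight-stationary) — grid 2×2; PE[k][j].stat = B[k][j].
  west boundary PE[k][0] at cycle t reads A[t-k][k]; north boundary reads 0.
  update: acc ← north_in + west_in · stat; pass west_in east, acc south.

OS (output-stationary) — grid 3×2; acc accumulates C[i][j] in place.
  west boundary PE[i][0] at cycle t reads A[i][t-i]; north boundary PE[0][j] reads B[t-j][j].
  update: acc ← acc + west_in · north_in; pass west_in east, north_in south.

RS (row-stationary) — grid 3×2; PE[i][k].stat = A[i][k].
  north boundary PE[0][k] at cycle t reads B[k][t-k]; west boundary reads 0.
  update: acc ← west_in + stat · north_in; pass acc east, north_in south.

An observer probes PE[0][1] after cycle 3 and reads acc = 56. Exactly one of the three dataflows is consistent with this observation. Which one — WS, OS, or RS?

dataflow = WS

WS (2×2 grid), PE[0][1]:
  after 0 — PE[0][1] acc=0, pass-E 0, pass-S 0
  after 1 — PE[0][1] acc=64, pass-E 8, pass-S 64
  after 2 — PE[0][1] acc=40, pass-E 5, pass-S 40
  after 3 — PE[0][1] acc=56, pass-E 7, pass-S 56
OS (3×2 grid), PE[0][1]:
  after 0 — PE[0][1] acc=0, pass-E 0, pass-S 0
  after 1 — PE[0][1] acc=64, pass-E 8, pass-S 8
  after 2 — PE[0][1] acc=100, pass-E 6, pass-S 6
  after 3 — PE[0][1] acc=100, pass-E 0, pass-S 0
RS (3×2 grid), PE[0][1]:
  after 0 — PE[0][1] acc=0, pass-E 0, pass-S 0
  after 1 — PE[0][1] acc=52, pass-E 52, pass-S 6
  after 2 — PE[0][1] acc=100, pass-E 100, pass-S 6
  after 3 — PE[0][1] acc=0, pass-E 0, pass-S 0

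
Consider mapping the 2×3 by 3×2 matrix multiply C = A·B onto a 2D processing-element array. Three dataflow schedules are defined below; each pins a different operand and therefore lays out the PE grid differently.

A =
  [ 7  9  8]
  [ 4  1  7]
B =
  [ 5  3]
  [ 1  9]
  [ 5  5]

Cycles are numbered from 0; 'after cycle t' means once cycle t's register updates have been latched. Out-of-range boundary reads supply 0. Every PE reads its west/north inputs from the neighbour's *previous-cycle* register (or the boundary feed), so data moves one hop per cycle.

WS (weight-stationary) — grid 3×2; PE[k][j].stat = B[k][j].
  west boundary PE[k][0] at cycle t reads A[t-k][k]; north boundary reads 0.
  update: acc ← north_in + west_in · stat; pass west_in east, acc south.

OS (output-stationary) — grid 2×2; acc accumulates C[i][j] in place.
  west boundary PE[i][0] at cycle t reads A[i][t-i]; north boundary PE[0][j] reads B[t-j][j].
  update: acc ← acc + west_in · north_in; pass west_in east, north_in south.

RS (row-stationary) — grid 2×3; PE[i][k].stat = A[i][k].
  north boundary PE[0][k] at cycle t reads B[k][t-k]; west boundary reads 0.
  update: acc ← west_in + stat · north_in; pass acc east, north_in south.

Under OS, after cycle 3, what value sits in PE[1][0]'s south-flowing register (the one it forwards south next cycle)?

register = 5

OS (2×2). Following PE[1][0] plus its west/north inputs:
  cycle 0: PE[0][0] → acc 35, east 7, south 5
  cycle 0: PE[1][0] → acc 0, east 0, south 0
  cycle 1: PE[0][0] → acc 44, east 9, south 1
  cycle 1: PE[1][0] → acc 20, east 4, south 5
  cycle 2: PE[0][0] → acc 84, east 8, south 5
  cycle 2: PE[1][0] → acc 21, east 1, south 1
  cycle 3: PE[0][0] → acc 84, east 0, south 0
  cycle 3: PE[1][0] → acc 56, east 7, south 5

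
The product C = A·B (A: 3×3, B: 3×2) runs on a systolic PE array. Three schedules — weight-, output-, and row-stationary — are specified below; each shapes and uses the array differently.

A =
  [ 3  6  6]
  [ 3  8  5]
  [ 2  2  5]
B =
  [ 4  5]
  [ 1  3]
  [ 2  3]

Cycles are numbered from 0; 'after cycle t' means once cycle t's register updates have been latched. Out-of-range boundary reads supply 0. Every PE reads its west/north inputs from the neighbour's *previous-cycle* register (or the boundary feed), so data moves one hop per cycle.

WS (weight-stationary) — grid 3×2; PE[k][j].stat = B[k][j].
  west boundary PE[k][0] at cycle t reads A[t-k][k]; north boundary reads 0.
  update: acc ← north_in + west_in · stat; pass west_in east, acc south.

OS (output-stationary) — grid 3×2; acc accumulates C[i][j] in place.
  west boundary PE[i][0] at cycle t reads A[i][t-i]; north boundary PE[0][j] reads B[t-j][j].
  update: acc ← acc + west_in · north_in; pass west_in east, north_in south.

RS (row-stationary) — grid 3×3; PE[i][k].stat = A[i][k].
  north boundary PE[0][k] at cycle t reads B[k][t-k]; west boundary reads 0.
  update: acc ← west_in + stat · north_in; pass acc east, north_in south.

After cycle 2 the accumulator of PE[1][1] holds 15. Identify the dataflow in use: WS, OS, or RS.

WS (3×2 grid), PE[1][1]:
  0: (1,1).acc=0  regs=<0,0>
  1: (1,1).acc=0  regs=<0,0>
  2: (1,1).acc=33  regs=<6,33>
OS (3×2 grid), PE[1][1]:
  0: (1,1).acc=0  regs=<0,0>
  1: (1,1).acc=0  regs=<0,0>
  2: (1,1).acc=15  regs=<3,5>
RS (3×3 grid), PE[1][1]:
  0: (1,1).acc=0  regs=<0,0>
  1: (1,1).acc=0  regs=<0,0>
  2: (1,1).acc=20  regs=<20,1>

dataflow = OS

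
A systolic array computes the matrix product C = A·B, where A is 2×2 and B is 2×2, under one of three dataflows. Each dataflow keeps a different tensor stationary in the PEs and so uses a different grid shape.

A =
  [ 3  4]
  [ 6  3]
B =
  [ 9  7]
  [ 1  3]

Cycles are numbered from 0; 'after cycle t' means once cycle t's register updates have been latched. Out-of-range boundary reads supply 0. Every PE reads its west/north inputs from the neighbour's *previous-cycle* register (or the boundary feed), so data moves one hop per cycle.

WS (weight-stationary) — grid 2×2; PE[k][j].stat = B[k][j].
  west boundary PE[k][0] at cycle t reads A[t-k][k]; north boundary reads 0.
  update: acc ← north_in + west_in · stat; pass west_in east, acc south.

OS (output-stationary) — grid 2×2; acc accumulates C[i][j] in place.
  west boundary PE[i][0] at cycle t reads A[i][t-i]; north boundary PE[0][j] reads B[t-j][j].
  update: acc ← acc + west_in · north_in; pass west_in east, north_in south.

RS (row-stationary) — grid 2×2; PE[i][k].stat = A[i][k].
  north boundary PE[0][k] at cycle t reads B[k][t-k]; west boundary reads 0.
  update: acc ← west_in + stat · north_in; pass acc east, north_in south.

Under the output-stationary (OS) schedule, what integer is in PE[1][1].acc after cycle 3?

PE[1][1].acc = 51

OS on a 2×2 grid — tracing PE[1][1] and its feeders:
  t=0 PE[0][1]: acc=0 h=0 v=0
  t=0 PE[1][0]: acc=0 h=0 v=0
  t=0 PE[1][1]: acc=0 h=0 v=0
  t=1 PE[0][1]: acc=21 h=3 v=7
  t=1 PE[1][0]: acc=54 h=6 v=9
  t=1 PE[1][1]: acc=0 h=0 v=0
  t=2 PE[0][1]: acc=33 h=4 v=3
  t=2 PE[1][0]: acc=57 h=3 v=1
  t=2 PE[1][1]: acc=42 h=6 v=7
  t=3 PE[0][1]: acc=33 h=0 v=0
  t=3 PE[1][0]: acc=57 h=0 v=0
  t=3 PE[1][1]: acc=51 h=3 v=3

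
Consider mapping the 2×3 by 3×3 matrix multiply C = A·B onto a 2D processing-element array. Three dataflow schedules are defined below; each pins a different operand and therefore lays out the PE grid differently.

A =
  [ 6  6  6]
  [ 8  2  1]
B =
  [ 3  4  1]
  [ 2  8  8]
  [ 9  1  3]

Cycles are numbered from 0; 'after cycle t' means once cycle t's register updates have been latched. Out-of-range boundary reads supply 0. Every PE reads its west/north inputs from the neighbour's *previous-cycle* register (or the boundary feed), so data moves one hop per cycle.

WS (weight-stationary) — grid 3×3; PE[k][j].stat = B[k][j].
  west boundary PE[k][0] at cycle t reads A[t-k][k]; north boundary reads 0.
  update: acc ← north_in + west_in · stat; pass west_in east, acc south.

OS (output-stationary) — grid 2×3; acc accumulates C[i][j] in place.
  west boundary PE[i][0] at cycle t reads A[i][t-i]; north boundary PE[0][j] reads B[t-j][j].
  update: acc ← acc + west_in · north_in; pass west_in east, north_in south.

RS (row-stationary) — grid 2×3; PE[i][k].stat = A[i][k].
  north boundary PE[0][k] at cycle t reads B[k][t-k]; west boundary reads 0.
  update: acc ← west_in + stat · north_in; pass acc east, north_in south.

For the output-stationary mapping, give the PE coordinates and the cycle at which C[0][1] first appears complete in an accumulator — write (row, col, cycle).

(row, col, cycle) = (0, 1, 3)

Under OS, C[0][1] lands at PE[0][1]:
  step 0 · PE0,1: acc=0; fwd→0 fwd↓0
  step 1 · PE0,1: acc=24; fwd→6 fwd↓4
  step 2 · PE0,1: acc=72; fwd→6 fwd↓8
  step 3 · PE0,1: acc=78; fwd→6 fwd↓1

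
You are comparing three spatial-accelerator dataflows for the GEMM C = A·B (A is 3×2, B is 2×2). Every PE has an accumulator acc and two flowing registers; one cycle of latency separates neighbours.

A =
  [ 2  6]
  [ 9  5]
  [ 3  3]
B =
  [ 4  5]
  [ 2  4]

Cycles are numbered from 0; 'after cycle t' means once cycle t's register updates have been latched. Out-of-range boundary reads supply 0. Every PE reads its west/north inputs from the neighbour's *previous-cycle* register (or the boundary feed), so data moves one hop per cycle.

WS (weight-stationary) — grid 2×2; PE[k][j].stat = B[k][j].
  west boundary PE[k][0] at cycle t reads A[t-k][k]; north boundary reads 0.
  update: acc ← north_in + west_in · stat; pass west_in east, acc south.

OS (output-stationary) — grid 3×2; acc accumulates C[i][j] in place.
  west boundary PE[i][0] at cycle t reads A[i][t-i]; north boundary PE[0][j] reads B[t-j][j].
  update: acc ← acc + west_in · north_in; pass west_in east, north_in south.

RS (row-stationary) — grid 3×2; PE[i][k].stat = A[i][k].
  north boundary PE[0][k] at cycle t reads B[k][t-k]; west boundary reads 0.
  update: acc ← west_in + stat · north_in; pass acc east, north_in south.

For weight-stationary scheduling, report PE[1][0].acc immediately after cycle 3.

PE[1][0].acc = 18

WS 2×2: PE[1][0] cycle-by-cycle (with neighbour feeds):
  0: (0,0).acc=8  regs=<2,8>
  0: (1,0).acc=0  regs=<0,0>
  1: (0,0).acc=36  regs=<9,36>
  1: (1,0).acc=20  regs=<6,20>
  2: (0,0).acc=12  regs=<3,12>
  2: (1,0).acc=46  regs=<5,46>
  3: (0,0).acc=0  regs=<0,0>
  3: (1,0).acc=18  regs=<3,18>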